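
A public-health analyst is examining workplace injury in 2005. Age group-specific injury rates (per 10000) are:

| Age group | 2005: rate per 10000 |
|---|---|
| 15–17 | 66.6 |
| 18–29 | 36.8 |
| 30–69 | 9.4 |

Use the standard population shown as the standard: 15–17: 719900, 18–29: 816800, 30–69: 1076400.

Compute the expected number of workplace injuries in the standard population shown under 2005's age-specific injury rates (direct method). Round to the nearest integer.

8812

Expected workplace injuries = Σ (standard pop × age-specific rate ÷ 10000)
= 719900×66.6/10000 + 816800×36.8/10000 + 1076400×9.4/10000
= 4794.53 + 3005.82 + 1011.82 = 8812.17.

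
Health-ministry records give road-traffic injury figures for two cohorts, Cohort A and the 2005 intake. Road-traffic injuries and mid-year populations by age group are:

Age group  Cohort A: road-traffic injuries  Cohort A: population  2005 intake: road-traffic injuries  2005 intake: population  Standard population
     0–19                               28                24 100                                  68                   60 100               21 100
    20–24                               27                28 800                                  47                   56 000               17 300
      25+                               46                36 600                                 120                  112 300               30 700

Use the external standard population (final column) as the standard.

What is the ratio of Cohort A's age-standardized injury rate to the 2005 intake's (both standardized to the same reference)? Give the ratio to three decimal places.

1.114

Age-specific rates per 100 000 for Cohort A: 116.18, 93.75, 125.68.
For the 2005 intake: 113.14, 83.93, 106.86.
Standard total = 69 100; weights = 0.3054, 0.2504, 0.4443.
Cohort A: 0.3054×116.18 + 0.2504×93.75 + 0.4443×125.68 = 114.7872 per 100 000.
The 2005 intake: 0.3054×113.14 + 0.2504×83.93 + 0.4443×106.86 = 103.0364 per 100 000.
Ratio = 114.7872 ÷ 103.0364 = 1.11405.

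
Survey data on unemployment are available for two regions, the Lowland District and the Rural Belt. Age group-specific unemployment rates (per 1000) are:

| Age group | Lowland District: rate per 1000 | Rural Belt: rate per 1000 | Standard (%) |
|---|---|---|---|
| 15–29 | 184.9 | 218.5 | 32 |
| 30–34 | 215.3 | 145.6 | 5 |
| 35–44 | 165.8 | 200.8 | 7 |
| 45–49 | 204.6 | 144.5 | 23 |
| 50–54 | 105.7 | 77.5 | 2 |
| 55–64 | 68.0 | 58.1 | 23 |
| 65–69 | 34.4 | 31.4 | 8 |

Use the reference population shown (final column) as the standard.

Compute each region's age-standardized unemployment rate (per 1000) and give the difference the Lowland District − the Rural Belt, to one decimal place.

7.2

Standard weights: 0.32, 0.05, 0.07, 0.23, 0.02, 0.23, 0.08.
The Lowland District: 0.3200×184.9 + 0.0500×215.3 + 0.0700×165.8 + 0.2300×204.6 + 0.0200×105.7 + 0.2300×68.0 + 0.0800×34.4 = 149.1030 per 1000.
The Rural Belt: 0.3200×218.5 + 0.0500×145.6 + 0.0700×200.8 + 0.2300×144.5 + 0.0200×77.5 + 0.2300×58.1 + 0.0800×31.4 = 141.9160 per 1000.
Difference = 149.1030 − 141.9160 = 7.1870.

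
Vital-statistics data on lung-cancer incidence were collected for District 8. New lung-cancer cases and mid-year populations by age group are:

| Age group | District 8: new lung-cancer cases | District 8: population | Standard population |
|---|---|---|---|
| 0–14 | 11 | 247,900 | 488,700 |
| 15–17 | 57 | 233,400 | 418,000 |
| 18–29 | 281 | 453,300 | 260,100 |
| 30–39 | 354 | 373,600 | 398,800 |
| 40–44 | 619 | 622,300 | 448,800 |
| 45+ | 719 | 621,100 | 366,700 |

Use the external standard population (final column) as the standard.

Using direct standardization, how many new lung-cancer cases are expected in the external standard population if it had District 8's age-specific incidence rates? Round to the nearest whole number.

Age-specific rates per 100,000 for District 8: 4.44, 24.42, 61.99, 94.75, 99.47, 115.76.
Expected new lung-cancer cases = Σ (standard pop × age-specific rate ÷ 100,000)
= 488,700×4.44/100,000 + 418,000×24.42/100,000 + 260,100×61.99/100,000 + 398,800×94.75/100,000 + 448,800×99.47/100,000 + 366,700×115.76/100,000
= 21.68 + 102.08 + 161.24 + 377.88 + 446.42 + 424.50 = 1533.80.

1534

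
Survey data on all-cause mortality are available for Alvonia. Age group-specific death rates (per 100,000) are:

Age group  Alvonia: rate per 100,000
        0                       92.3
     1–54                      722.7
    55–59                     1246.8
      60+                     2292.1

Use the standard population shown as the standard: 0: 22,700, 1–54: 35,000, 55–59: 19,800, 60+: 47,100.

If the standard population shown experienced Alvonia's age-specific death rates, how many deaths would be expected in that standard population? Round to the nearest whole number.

1600

Expected deaths = Σ (standard pop × age-specific rate ÷ 100,000)
= 22,700×92.3/100,000 + 35,000×722.7/100,000 + 19,800×1246.8/100,000 + 47,100×2292.1/100,000
= 20.95 + 252.94 + 246.87 + 1079.58 = 1600.34.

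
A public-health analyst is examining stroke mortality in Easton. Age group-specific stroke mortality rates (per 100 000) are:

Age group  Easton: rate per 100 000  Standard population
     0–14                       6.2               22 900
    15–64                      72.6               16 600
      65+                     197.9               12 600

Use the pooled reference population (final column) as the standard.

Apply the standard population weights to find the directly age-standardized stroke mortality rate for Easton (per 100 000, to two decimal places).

Standard total = 52 100; weights = 0.4395, 0.3186, 0.2418.
Standardized rate: 0.4395×6.2 + 0.3186×72.6 + 0.2418×197.9 = 73.7175 per 100 000.

73.72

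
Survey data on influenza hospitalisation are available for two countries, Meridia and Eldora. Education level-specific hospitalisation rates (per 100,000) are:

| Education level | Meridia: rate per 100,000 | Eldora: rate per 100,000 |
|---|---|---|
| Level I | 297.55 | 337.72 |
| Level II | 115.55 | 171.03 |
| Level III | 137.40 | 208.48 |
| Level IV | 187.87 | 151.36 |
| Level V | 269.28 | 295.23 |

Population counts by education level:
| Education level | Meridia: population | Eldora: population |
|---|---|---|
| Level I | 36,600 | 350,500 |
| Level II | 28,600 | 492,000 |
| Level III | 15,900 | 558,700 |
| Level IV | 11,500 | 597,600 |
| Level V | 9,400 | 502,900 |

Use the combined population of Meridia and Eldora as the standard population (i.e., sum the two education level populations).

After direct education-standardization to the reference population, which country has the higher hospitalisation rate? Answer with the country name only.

Combined standard total = 2,603,700; weights = 0.1487, 0.1999, 0.2207, 0.2339, 0.1968.
Meridia: 0.1487×297.55 + 0.1999×115.55 + 0.2207×137.40 + 0.2339×187.87 + 0.1968×269.28 = 194.5964 per 100,000.
Eldora: 0.1487×337.72 + 0.1999×171.03 + 0.2207×208.48 + 0.2339×151.36 + 0.1968×295.23 = 223.9129 per 100,000.

Eldora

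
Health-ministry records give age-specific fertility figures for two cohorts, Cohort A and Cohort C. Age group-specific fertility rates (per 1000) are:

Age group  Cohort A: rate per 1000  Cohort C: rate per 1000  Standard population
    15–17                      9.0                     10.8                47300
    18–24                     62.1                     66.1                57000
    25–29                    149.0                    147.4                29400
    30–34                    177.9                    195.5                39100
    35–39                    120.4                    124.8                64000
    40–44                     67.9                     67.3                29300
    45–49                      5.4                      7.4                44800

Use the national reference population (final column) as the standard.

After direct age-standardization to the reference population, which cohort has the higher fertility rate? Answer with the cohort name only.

Standard total = 310900; weights = 0.1521, 0.1833, 0.0946, 0.1258, 0.2059, 0.0942, 0.1441.
Cohort A: 0.1521×9.0 + 0.1833×62.1 + 0.0946×149.0 + 0.1258×177.9 + 0.2059×120.4 + 0.0942×67.9 + 0.1441×5.4 = 81.1801 per 1000.
Cohort C: 0.1521×10.8 + 0.1833×66.1 + 0.0946×147.4 + 0.1258×195.5 + 0.2059×124.8 + 0.0942×67.3 + 0.1441×7.4 = 85.3868 per 1000.

Cohort C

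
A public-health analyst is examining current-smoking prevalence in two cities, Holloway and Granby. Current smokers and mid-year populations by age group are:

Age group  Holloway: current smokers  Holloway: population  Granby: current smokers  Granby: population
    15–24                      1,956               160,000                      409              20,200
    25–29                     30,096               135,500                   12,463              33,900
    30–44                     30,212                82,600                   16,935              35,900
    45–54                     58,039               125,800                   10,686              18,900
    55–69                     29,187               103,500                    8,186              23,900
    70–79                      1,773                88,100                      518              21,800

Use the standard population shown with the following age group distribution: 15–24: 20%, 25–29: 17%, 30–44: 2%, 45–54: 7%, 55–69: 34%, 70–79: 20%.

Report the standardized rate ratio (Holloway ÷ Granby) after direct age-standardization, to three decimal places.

Age-specific rates per 1,000 for Holloway: 12.225, 222.111, 365.763, 461.359, 282.000, 20.125.
For Granby: 20.248, 367.640, 471.727, 565.397, 342.510, 23.761.
Standard weights: 0.20, 0.17, 0.02, 0.07, 0.34, 0.20.
Holloway: 0.2000×12.225 + 0.1700×222.111 + 0.0200×365.763 + 0.0700×461.359 + 0.3400×282.000 + 0.2000×20.125 = 179.7192 per 1,000.
Granby: 0.2000×20.248 + 0.1700×367.640 + 0.0200×471.727 + 0.0700×565.397 + 0.3400×342.510 + 0.2000×23.761 = 236.7665 per 1,000.
Ratio = 179.7192 ÷ 236.7665 = 0.75906.

0.759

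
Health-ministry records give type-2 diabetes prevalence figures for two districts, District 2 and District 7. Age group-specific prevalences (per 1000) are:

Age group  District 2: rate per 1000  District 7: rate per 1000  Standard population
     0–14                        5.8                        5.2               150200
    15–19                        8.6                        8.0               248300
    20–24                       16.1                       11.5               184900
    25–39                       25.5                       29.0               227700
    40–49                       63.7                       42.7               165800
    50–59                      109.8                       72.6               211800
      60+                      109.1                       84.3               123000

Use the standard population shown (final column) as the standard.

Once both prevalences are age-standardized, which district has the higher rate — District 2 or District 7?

District 2

Standard total = 1311700; weights = 0.1145, 0.1893, 0.1410, 0.1736, 0.1264, 0.1615, 0.0938.
District 2: 0.1145×5.8 + 0.1893×8.6 + 0.1410×16.1 + 0.1736×25.5 + 0.1264×63.7 + 0.1615×109.8 + 0.0938×109.1 = 44.9998 per 1000.
District 7: 0.1145×5.2 + 0.1893×8.0 + 0.1410×11.5 + 0.1736×29.0 + 0.1264×42.7 + 0.1615×72.6 + 0.0938×84.3 = 33.7900 per 1000.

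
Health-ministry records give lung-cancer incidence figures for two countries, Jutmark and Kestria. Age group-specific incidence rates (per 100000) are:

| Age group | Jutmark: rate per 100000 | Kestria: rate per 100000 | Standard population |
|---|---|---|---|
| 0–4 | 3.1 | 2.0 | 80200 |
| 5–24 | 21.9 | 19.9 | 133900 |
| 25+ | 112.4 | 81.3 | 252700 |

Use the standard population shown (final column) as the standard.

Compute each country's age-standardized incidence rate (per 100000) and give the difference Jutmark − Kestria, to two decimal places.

Standard total = 466800; weights = 0.1718, 0.2868, 0.5413.
Jutmark: 0.1718×3.1 + 0.2868×21.9 + 0.5413×112.4 = 67.6618 per 100000.
Kestria: 0.1718×2.0 + 0.2868×19.9 + 0.5413×81.3 = 50.0632 per 100000.
Difference = 67.6618 − 50.0632 = 17.5985.

17.60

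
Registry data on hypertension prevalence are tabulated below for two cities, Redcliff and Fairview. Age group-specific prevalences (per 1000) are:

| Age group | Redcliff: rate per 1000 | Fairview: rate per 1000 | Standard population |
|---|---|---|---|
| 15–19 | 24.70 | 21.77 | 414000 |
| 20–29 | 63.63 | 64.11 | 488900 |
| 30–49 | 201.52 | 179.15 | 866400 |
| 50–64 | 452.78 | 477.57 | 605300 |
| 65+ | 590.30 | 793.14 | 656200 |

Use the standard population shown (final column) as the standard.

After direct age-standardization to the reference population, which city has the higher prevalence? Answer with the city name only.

Standard total = 3030800; weights = 0.1366, 0.1613, 0.2859, 0.1997, 0.2165.
Redcliff: 0.1366×24.70 + 0.1613×63.63 + 0.2859×201.52 + 0.1997×452.78 + 0.2165×590.30 = 289.4794 per 1000.
Fairview: 0.1366×21.77 + 0.1613×64.11 + 0.2859×179.15 + 0.1997×477.57 + 0.2165×793.14 = 331.6297 per 1000.

Fairview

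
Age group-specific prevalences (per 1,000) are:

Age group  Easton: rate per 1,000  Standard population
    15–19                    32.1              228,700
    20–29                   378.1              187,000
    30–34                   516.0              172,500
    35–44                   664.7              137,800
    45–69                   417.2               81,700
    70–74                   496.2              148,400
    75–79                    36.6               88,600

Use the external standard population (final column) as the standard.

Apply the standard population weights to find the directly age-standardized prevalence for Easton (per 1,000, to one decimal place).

353.8

Standard total = 1,044,700; weights = 0.2189, 0.1790, 0.1651, 0.1319, 0.0782, 0.1421, 0.0848.
Standardized rate: 0.2189×32.1 + 0.1790×378.1 + 0.1651×516.0 + 0.1319×664.7 + 0.0782×417.2 + 0.1421×496.2 + 0.0848×36.6 = 353.8008 per 1,000.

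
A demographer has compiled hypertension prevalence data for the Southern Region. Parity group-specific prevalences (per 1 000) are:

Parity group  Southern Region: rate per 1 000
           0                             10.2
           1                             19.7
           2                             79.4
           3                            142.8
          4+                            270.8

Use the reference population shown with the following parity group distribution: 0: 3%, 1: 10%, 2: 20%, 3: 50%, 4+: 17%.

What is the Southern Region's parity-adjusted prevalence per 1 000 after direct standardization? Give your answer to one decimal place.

Standard weights: 0.03, 0.10, 0.20, 0.50, 0.17.
Standardized rate: 0.0300×10.2 + 0.1000×19.7 + 0.2000×79.4 + 0.5000×142.8 + 0.1700×270.8 = 135.5920 per 1 000.

135.6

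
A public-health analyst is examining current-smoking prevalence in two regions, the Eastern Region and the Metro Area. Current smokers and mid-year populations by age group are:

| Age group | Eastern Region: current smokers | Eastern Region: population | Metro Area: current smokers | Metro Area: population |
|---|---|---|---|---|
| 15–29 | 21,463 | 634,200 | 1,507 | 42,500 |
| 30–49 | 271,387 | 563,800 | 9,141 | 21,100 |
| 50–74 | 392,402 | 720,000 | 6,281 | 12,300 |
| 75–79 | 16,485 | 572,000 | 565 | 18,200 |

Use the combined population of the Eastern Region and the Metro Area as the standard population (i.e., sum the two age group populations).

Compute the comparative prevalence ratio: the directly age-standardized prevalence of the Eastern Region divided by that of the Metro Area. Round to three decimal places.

Age-specific rates per 1,000 for the Eastern Region: 33.843, 481.353, 545.003, 28.820.
For the Metro Area: 35.459, 433.223, 510.650, 31.044.
Combined standard total = 2,584,100; weights = 0.2619, 0.2263, 0.2834, 0.2284.
The Eastern Region: 0.2619×33.843 + 0.2263×481.353 + 0.2834×545.003 + 0.2284×28.820 = 278.8437 per 1,000.
The Metro Area: 0.2619×35.459 + 0.2263×433.223 + 0.2834×510.650 + 0.2284×31.044 = 259.1457 per 1,000.
Ratio = 278.8437 ÷ 259.1457 = 1.07601.

1.076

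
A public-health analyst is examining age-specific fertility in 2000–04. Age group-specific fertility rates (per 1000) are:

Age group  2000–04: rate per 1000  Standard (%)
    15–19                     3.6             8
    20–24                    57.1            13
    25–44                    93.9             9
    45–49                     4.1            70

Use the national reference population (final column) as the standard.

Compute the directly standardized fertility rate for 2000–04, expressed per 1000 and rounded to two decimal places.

Standard weights: 0.08, 0.13, 0.09, 0.70.
Standardized rate: 0.0800×3.6 + 0.1300×57.1 + 0.0900×93.9 + 0.7000×4.1 = 19.0320 per 1000.

19.03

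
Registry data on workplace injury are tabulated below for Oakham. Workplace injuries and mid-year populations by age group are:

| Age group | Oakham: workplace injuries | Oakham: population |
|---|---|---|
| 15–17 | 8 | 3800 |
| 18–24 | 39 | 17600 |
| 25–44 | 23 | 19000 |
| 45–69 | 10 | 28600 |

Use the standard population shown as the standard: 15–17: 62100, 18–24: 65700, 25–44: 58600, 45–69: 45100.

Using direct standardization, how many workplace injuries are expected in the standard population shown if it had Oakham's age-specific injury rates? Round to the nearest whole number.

363

Age-specific rates per 10000 for Oakham: 21.05, 22.16, 12.11, 3.50.
Expected workplace injuries = Σ (standard pop × age-specific rate ÷ 10000)
= 62100×21.05/10000 + 65700×22.16/10000 + 58600×12.11/10000 + 45100×3.50/10000
= 130.74 + 145.59 + 70.94 + 15.77 = 363.03.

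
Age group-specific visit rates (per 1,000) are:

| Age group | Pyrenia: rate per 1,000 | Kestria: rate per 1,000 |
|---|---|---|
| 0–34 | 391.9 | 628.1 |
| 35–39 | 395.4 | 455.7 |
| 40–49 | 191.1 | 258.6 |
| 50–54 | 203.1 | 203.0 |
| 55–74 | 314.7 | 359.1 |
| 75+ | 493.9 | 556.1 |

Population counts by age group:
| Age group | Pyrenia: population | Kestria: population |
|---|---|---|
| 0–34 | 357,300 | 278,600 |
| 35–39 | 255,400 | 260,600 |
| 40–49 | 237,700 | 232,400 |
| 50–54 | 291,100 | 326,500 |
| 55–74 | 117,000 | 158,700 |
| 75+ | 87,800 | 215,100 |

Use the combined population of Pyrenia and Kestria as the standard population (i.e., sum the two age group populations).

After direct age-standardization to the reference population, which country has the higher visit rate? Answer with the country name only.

Kestria

Combined standard total = 2,818,200; weights = 0.2256, 0.1831, 0.1668, 0.2191, 0.0978, 0.1075.
Pyrenia: 0.2256×391.9 + 0.1831×395.4 + 0.1668×191.1 + 0.2191×203.1 + 0.0978×314.7 + 0.1075×493.9 = 321.0813 per 1,000.
Kestria: 0.2256×628.1 + 0.1831×455.7 + 0.1668×258.6 + 0.2191×203.0 + 0.0978×359.1 + 0.1075×556.1 = 407.6848 per 1,000.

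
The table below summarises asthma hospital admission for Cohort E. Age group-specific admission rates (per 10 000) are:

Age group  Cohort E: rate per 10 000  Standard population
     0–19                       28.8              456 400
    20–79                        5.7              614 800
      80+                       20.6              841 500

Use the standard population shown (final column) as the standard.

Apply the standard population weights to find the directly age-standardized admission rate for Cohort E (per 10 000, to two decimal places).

Standard total = 1 912 700; weights = 0.2386, 0.3214, 0.4400.
Standardized rate: 0.2386×28.8 + 0.3214×5.7 + 0.4400×20.6 = 17.7673 per 10 000.

17.77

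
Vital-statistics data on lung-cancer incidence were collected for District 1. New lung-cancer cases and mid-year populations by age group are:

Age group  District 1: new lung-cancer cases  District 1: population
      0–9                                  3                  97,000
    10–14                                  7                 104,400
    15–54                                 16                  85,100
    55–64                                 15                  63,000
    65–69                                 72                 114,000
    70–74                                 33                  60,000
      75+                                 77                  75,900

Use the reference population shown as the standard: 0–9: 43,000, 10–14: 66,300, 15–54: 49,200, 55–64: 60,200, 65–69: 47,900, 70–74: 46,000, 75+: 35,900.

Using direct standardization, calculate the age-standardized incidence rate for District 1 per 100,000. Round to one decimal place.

34.8

Age-specific rates per 100,000 for District 1: 3.09, 6.70, 18.80, 23.81, 63.16, 55.00, 101.45.
Standard total = 348,500; weights = 0.1234, 0.1902, 0.1412, 0.1727, 0.1374, 0.1320, 0.1030.
Standardized rate: 0.1234×3.09 + 0.1902×6.70 + 0.1412×18.80 + 0.1727×23.81 + 0.1374×63.16 + 0.1320×55.00 + 0.1030×101.45 = 34.8155 per 100,000.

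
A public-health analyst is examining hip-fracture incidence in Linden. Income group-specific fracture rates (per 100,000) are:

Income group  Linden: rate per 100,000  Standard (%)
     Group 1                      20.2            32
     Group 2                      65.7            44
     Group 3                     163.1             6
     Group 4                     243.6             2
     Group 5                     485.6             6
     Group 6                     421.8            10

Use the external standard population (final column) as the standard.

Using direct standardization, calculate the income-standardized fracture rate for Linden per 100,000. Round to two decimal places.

Standard weights: 0.32, 0.44, 0.06, 0.02, 0.06, 0.10.
Standardized rate: 0.3200×20.2 + 0.4400×65.7 + 0.0600×163.1 + 0.0200×243.6 + 0.0600×485.6 + 0.1000×421.8 = 121.3460 per 100,000.

121.35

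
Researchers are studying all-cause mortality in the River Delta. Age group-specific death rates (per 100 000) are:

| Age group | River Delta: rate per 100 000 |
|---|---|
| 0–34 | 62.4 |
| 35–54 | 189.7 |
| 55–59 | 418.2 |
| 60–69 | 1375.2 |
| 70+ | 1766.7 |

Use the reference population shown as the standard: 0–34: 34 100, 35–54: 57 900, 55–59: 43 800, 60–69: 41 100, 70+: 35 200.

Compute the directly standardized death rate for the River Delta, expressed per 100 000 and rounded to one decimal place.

707.9

Standard total = 212 100; weights = 0.1608, 0.2730, 0.2065, 0.1938, 0.1660.
Standardized rate: 0.1608×62.4 + 0.2730×189.7 + 0.2065×418.2 + 0.1938×1375.2 + 0.1660×1766.7 = 707.8604 per 100 000.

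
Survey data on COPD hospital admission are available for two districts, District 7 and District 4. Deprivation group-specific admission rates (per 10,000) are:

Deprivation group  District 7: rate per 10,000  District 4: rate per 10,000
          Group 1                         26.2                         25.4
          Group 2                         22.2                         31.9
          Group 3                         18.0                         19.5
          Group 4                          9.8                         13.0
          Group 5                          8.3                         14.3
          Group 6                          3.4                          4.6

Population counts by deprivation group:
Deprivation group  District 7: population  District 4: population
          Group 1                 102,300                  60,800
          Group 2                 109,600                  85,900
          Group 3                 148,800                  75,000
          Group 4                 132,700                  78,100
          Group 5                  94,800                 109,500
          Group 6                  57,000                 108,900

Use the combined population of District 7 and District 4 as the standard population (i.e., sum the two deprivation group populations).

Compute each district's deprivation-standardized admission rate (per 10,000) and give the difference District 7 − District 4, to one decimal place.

-3.6

Combined standard total = 1,163,400; weights = 0.1402, 0.1680, 0.1924, 0.1812, 0.1756, 0.1426.
District 7: 0.1402×26.2 + 0.1680×22.2 + 0.1924×18.0 + 0.1812×9.8 + 0.1756×8.3 + 0.1426×3.4 = 14.5842 per 10,000.
District 4: 0.1402×25.4 + 0.1680×31.9 + 0.1924×19.5 + 0.1812×13.0 + 0.1756×14.3 + 0.1426×4.6 = 18.1952 per 10,000.
Difference = 14.5842 − 18.1952 = -3.6110.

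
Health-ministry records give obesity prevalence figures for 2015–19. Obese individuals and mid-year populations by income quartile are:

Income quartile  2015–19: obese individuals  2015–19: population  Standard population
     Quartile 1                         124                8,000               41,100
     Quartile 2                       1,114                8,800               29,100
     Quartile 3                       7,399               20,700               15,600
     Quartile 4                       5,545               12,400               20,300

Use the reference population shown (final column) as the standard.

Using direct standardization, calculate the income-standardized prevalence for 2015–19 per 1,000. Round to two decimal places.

178.84

Income-specific rates per 1,000 for 2015–19: 15.500, 126.591, 357.440, 447.177.
Standard total = 106,100; weights = 0.3874, 0.2743, 0.1470, 0.1913.
Standardized rate: 0.3874×15.500 + 0.2743×126.591 + 0.1470×357.440 + 0.1913×447.177 = 178.8370 per 1,000.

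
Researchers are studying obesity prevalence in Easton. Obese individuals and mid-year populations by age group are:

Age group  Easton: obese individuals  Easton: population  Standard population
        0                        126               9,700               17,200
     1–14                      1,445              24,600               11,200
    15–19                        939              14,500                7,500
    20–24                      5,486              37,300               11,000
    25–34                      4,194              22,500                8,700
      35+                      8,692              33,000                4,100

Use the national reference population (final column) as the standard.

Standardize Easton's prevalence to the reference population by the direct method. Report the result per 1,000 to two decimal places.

Age-specific rates per 1,000 for Easton: 12.990, 58.740, 64.759, 147.078, 186.400, 263.394.
Standard total = 59,700; weights = 0.2881, 0.1876, 0.1256, 0.1843, 0.1457, 0.0687.
Standardized rate: 0.2881×12.990 + 0.1876×58.740 + 0.1256×64.759 + 0.1843×147.078 + 0.1457×186.400 + 0.0687×263.394 = 95.2504 per 1,000.

95.25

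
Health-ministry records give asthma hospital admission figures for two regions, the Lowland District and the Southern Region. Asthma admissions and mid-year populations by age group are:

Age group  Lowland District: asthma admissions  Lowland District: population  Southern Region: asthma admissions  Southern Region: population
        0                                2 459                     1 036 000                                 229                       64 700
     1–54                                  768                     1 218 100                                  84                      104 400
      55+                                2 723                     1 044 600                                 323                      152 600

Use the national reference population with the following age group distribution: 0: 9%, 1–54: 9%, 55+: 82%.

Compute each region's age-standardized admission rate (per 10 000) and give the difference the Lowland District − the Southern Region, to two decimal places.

Age-specific rates per 10 000 for the Lowland District: 23.74, 6.30, 26.07.
For the Southern Region: 35.39, 8.05, 21.17.
Standard weights: 0.09, 0.09, 0.82.
The Lowland District: 0.0900×23.74 + 0.0900×6.30 + 0.8200×26.07 = 24.0789 per 10 000.
The Southern Region: 0.0900×35.39 + 0.0900×8.05 + 0.8200×21.17 = 21.2661 per 10 000.
Difference = 24.0789 − 21.2661 = 2.8128.

2.81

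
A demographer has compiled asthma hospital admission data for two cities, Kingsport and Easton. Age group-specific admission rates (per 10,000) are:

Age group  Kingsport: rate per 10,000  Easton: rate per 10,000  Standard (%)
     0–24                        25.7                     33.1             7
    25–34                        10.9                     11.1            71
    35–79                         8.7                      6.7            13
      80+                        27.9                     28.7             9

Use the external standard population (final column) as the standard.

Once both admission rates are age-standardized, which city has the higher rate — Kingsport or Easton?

Easton

Standard weights: 0.07, 0.71, 0.13, 0.09.
Kingsport: 0.0700×25.7 + 0.7100×10.9 + 0.1300×8.7 + 0.0900×27.9 = 13.1800 per 10,000.
Easton: 0.0700×33.1 + 0.7100×11.1 + 0.1300×6.7 + 0.0900×28.7 = 13.6520 per 10,000.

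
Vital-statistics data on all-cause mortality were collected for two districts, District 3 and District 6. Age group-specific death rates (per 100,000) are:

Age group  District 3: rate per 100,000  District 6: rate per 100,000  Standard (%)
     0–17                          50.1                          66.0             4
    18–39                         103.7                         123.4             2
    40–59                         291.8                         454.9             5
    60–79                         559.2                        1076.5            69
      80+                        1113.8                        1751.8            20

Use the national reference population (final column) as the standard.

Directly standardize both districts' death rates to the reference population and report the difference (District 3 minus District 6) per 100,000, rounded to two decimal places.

Standard weights: 0.04, 0.02, 0.05, 0.69, 0.20.
District 3: 0.0400×50.1 + 0.0200×103.7 + 0.0500×291.8 + 0.6900×559.2 + 0.2000×1113.8 = 627.2760 per 100,000.
District 6: 0.0400×66.0 + 0.0200×123.4 + 0.0500×454.9 + 0.6900×1076.5 + 0.2000×1751.8 = 1120.9980 per 100,000.
Difference = 627.2760 − 1120.9980 = -493.7220.

-493.72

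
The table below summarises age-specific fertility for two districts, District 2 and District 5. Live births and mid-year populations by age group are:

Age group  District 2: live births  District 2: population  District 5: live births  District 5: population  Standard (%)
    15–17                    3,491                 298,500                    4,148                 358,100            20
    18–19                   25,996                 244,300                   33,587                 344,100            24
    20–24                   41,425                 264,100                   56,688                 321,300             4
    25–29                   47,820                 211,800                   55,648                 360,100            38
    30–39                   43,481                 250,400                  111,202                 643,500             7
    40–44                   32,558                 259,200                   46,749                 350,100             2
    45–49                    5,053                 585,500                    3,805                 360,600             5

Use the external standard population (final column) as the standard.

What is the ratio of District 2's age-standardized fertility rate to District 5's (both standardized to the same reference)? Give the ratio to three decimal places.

Age-specific rates per 1,000 for District 2: 11.695, 106.410, 156.853, 225.779, 173.646, 125.610, 8.630.
For District 5: 11.583, 97.608, 176.433, 154.535, 172.808, 133.530, 10.552.
Standard weights: 0.20, 0.24, 0.04, 0.38, 0.07, 0.02, 0.05.
District 2: 0.2000×11.695 + 0.2400×106.410 + 0.0400×156.853 + 0.3800×225.779 + 0.0700×173.646 + 0.0200×125.610 + 0.0500×8.630 = 135.0466 per 1,000.
District 5: 0.2000×11.583 + 0.2400×97.608 + 0.0400×176.433 + 0.3800×154.535 + 0.0700×172.808 + 0.0200×133.530 + 0.0500×10.552 = 106.8180 per 1,000.
Ratio = 135.0466 ÷ 106.8180 = 1.26427.

1.264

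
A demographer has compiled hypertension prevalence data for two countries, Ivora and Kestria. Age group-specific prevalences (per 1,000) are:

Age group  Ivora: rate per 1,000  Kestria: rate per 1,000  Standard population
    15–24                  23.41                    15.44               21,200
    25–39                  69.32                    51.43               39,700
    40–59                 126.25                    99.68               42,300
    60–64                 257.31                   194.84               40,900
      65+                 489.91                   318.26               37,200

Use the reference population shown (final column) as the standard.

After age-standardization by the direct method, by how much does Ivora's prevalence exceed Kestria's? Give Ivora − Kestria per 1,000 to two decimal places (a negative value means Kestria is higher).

60.36

Standard total = 181,300; weights = 0.1169, 0.2190, 0.2333, 0.2256, 0.2052.
Ivora: 0.1169×23.41 + 0.2190×69.32 + 0.2333×126.25 + 0.2256×257.31 + 0.2052×489.91 = 205.9421 per 1,000.
Kestria: 0.1169×15.44 + 0.2190×51.43 + 0.2333×99.68 + 0.2256×194.84 + 0.2052×318.26 = 145.5808 per 1,000.
Difference = 205.9421 − 145.5808 = 60.3613.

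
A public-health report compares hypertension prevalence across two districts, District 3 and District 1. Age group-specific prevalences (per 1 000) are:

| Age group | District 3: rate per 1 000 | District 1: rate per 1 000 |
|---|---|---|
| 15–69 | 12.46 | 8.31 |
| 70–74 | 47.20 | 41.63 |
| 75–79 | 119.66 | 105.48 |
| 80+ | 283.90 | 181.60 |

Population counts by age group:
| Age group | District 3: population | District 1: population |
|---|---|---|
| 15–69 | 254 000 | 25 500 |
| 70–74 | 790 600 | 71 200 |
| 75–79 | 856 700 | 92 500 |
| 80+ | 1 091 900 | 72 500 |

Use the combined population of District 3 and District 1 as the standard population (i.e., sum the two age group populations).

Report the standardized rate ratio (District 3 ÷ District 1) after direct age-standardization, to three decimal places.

Combined standard total = 3 254 900; weights = 0.0859, 0.2648, 0.2916, 0.3577.
District 3: 0.0859×12.46 + 0.2648×47.20 + 0.2916×119.66 + 0.3577×283.90 = 150.0243 per 1 000.
District 1: 0.0859×8.31 + 0.2648×41.63 + 0.2916×105.48 + 0.3577×181.60 = 107.4614 per 1 000.
Ratio = 150.0243 ÷ 107.4614 = 1.39608.

1.396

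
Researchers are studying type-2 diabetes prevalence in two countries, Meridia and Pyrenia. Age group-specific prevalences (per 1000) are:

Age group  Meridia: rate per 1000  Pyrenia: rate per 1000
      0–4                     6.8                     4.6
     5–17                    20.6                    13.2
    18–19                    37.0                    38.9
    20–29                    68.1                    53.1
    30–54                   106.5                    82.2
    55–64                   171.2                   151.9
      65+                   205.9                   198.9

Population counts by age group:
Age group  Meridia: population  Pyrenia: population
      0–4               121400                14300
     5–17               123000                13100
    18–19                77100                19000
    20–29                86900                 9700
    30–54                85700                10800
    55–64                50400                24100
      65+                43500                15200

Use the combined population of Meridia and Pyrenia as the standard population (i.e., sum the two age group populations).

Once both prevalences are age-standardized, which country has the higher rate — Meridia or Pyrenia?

Combined standard total = 694200; weights = 0.1955, 0.1961, 0.1384, 0.1392, 0.1390, 0.1073, 0.0846.
Meridia: 0.1955×6.8 + 0.1961×20.6 + 0.1384×37.0 + 0.1392×68.1 + 0.1390×106.5 + 0.1073×171.2 + 0.0846×205.9 = 70.5540 per 1000.
Pyrenia: 0.1955×4.6 + 0.1961×13.2 + 0.1384×38.9 + 0.1392×53.1 + 0.1390×82.2 + 0.1073×151.9 + 0.0846×198.9 = 60.8078 per 1000.
The crude rates (66.06 vs 85.35) would put Pyrenia higher, but that reflects its age composition; once standardized to a common age structure, Meridia has the higher underlying rate.

Meridia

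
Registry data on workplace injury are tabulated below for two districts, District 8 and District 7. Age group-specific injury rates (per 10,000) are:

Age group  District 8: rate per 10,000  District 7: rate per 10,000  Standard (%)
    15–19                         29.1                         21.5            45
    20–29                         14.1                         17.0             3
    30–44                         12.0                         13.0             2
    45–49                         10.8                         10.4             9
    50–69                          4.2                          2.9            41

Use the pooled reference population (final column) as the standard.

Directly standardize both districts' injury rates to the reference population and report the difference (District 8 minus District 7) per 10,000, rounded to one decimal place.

3.9

Standard weights: 0.45, 0.03, 0.02, 0.09, 0.41.
District 8: 0.4500×29.1 + 0.0300×14.1 + 0.0200×12.0 + 0.0900×10.8 + 0.4100×4.2 = 16.4520 per 10,000.
District 7: 0.4500×21.5 + 0.0300×17.0 + 0.0200×13.0 + 0.0900×10.4 + 0.4100×2.9 = 12.5700 per 10,000.
Difference = 16.4520 − 12.5700 = 3.8820.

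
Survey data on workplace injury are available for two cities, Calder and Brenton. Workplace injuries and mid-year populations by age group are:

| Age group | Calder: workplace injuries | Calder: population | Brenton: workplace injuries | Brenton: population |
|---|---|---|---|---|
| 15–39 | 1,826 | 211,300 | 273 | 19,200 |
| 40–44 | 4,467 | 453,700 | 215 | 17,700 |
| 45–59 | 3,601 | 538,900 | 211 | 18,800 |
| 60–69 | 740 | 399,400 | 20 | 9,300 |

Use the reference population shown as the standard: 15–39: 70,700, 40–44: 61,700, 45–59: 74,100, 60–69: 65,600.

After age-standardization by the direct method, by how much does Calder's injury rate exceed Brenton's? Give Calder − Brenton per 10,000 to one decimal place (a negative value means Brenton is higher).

-32.8

Age-specific rates per 10,000 for Calder: 86.42, 98.46, 66.82, 18.53.
For Brenton: 142.19, 121.47, 112.23, 21.51.
Standard total = 272,100; weights = 0.2598, 0.2268, 0.2723, 0.2411.
Calder: 0.2598×86.42 + 0.2268×98.46 + 0.2723×66.82 + 0.2411×18.53 = 67.4436 per 10,000.
Brenton: 0.2598×142.19 + 0.2268×121.47 + 0.2723×112.23 + 0.2411×21.51 = 100.2374 per 10,000.
Difference = 67.4436 − 100.2374 = -32.7938.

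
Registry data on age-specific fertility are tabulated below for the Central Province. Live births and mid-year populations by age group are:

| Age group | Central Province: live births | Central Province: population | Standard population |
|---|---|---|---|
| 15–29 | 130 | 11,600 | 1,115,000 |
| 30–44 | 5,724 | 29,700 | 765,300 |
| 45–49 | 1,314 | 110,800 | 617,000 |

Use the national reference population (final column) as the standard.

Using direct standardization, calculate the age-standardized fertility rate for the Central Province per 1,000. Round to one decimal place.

Age-specific rates per 1,000 for the Central Province: 11.207, 192.727, 11.859.
Standard total = 2,497,300; weights = 0.4465, 0.3065, 0.2471.
Standardized rate: 0.4465×11.207 + 0.3065×192.727 + 0.2471×11.859 = 66.9952 per 1,000.

67.0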